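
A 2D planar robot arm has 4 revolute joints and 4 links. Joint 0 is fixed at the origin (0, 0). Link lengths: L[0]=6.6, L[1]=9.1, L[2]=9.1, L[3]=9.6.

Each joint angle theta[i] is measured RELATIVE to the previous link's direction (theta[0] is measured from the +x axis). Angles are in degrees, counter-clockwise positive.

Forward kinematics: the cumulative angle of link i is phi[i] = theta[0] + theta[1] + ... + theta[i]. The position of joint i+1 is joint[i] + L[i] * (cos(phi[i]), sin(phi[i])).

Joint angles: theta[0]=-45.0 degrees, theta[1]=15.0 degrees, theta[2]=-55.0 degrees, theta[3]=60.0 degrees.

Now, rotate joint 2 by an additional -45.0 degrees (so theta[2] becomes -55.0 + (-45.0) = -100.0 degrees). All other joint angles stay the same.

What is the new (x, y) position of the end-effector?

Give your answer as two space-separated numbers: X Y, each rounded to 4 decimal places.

joint[0] = (0.0000, 0.0000)  (base)
link 0: phi[0] = -45 = -45 deg
  cos(-45 deg) = 0.7071, sin(-45 deg) = -0.7071
  joint[1] = (0.0000, 0.0000) + 6.6 * (0.7071, -0.7071) = (0.0000 + 4.6669, 0.0000 + -4.6669) = (4.6669, -4.6669)
link 1: phi[1] = -45 + 15 = -30 deg
  cos(-30 deg) = 0.8660, sin(-30 deg) = -0.5000
  joint[2] = (4.6669, -4.6669) + 9.1 * (0.8660, -0.5000) = (4.6669 + 7.8808, -4.6669 + -4.5500) = (12.5477, -9.2169)
link 2: phi[2] = -45 + 15 + -100 = -130 deg
  cos(-130 deg) = -0.6428, sin(-130 deg) = -0.7660
  joint[3] = (12.5477, -9.2169) + 9.1 * (-0.6428, -0.7660) = (12.5477 + -5.8494, -9.2169 + -6.9710) = (6.6984, -16.1879)
link 3: phi[3] = -45 + 15 + -100 + 60 = -70 deg
  cos(-70 deg) = 0.3420, sin(-70 deg) = -0.9397
  joint[4] = (6.6984, -16.1879) + 9.6 * (0.3420, -0.9397) = (6.6984 + 3.2834, -16.1879 + -9.0210) = (9.9818, -25.2090)
End effector: (9.9818, -25.2090)

Answer: 9.9818 -25.2090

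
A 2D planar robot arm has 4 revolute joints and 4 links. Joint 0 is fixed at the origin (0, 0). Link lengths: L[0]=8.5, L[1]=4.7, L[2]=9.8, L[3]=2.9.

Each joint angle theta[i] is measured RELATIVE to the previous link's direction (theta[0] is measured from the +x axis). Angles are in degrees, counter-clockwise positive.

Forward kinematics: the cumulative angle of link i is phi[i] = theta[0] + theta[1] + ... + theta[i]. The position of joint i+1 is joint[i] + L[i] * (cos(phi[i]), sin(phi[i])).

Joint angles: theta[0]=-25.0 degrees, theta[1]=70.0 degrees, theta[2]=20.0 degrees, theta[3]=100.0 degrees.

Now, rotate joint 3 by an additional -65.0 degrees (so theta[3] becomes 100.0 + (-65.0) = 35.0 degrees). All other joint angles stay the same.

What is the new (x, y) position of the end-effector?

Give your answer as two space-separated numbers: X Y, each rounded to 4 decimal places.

joint[0] = (0.0000, 0.0000)  (base)
link 0: phi[0] = -25 = -25 deg
  cos(-25 deg) = 0.9063, sin(-25 deg) = -0.4226
  joint[1] = (0.0000, 0.0000) + 8.5 * (0.9063, -0.4226) = (0.0000 + 7.7036, 0.0000 + -3.5923) = (7.7036, -3.5923)
link 1: phi[1] = -25 + 70 = 45 deg
  cos(45 deg) = 0.7071, sin(45 deg) = 0.7071
  joint[2] = (7.7036, -3.5923) + 4.7 * (0.7071, 0.7071) = (7.7036 + 3.3234, -3.5923 + 3.3234) = (11.0270, -0.2689)
link 2: phi[2] = -25 + 70 + 20 = 65 deg
  cos(65 deg) = 0.4226, sin(65 deg) = 0.9063
  joint[3] = (11.0270, -0.2689) + 9.8 * (0.4226, 0.9063) = (11.0270 + 4.1417, -0.2689 + 8.8818) = (15.1687, 8.6130)
link 3: phi[3] = -25 + 70 + 20 + 35 = 100 deg
  cos(100 deg) = -0.1736, sin(100 deg) = 0.9848
  joint[4] = (15.1687, 8.6130) + 2.9 * (-0.1736, 0.9848) = (15.1687 + -0.5036, 8.6130 + 2.8559) = (14.6651, 11.4689)
End effector: (14.6651, 11.4689)

Answer: 14.6651 11.4689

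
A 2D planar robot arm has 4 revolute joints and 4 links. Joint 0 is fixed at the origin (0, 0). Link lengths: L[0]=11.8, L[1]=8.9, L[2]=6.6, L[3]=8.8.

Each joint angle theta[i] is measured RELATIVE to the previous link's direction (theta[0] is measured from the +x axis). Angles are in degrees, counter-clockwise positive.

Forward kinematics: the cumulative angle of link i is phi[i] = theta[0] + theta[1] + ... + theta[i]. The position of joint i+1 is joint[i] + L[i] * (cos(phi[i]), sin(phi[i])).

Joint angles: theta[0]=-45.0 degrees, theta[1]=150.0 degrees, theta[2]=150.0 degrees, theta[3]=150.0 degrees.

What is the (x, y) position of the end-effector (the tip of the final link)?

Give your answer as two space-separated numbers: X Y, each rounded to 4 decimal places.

Answer: 10.5547 0.1003

Derivation:
joint[0] = (0.0000, 0.0000)  (base)
link 0: phi[0] = -45 = -45 deg
  cos(-45 deg) = 0.7071, sin(-45 deg) = -0.7071
  joint[1] = (0.0000, 0.0000) + 11.8 * (0.7071, -0.7071) = (0.0000 + 8.3439, 0.0000 + -8.3439) = (8.3439, -8.3439)
link 1: phi[1] = -45 + 150 = 105 deg
  cos(105 deg) = -0.2588, sin(105 deg) = 0.9659
  joint[2] = (8.3439, -8.3439) + 8.9 * (-0.2588, 0.9659) = (8.3439 + -2.3035, -8.3439 + 8.5967) = (6.0404, 0.2529)
link 2: phi[2] = -45 + 150 + 150 = 255 deg
  cos(255 deg) = -0.2588, sin(255 deg) = -0.9659
  joint[3] = (6.0404, 0.2529) + 6.6 * (-0.2588, -0.9659) = (6.0404 + -1.7082, 0.2529 + -6.3751) = (4.3322, -6.1222)
link 3: phi[3] = -45 + 150 + 150 + 150 = 405 deg
  cos(405 deg) = 0.7071, sin(405 deg) = 0.7071
  joint[4] = (4.3322, -6.1222) + 8.8 * (0.7071, 0.7071) = (4.3322 + 6.2225, -6.1222 + 6.2225) = (10.5547, 0.1003)
End effector: (10.5547, 0.1003)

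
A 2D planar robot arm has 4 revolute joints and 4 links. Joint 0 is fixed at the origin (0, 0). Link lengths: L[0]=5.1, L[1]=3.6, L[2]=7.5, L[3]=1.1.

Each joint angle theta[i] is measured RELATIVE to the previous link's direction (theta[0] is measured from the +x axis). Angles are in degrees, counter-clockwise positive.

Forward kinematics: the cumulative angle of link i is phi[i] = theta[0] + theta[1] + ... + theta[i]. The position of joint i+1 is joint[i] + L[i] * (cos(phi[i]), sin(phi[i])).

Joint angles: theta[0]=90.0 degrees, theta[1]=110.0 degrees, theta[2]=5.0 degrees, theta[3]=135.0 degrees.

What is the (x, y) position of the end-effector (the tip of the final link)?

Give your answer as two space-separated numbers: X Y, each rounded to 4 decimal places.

joint[0] = (0.0000, 0.0000)  (base)
link 0: phi[0] = 90 = 90 deg
  cos(90 deg) = 0.0000, sin(90 deg) = 1.0000
  joint[1] = (0.0000, 0.0000) + 5.1 * (0.0000, 1.0000) = (0.0000 + 0.0000, 0.0000 + 5.1000) = (0.0000, 5.1000)
link 1: phi[1] = 90 + 110 = 200 deg
  cos(200 deg) = -0.9397, sin(200 deg) = -0.3420
  joint[2] = (0.0000, 5.1000) + 3.6 * (-0.9397, -0.3420) = (0.0000 + -3.3829, 5.1000 + -1.2313) = (-3.3829, 3.8687)
link 2: phi[2] = 90 + 110 + 5 = 205 deg
  cos(205 deg) = -0.9063, sin(205 deg) = -0.4226
  joint[3] = (-3.3829, 3.8687) + 7.5 * (-0.9063, -0.4226) = (-3.3829 + -6.7973, 3.8687 + -3.1696) = (-10.1802, 0.6991)
link 3: phi[3] = 90 + 110 + 5 + 135 = 340 deg
  cos(340 deg) = 0.9397, sin(340 deg) = -0.3420
  joint[4] = (-10.1802, 0.6991) + 1.1 * (0.9397, -0.3420) = (-10.1802 + 1.0337, 0.6991 + -0.3762) = (-9.1465, 0.3229)
End effector: (-9.1465, 0.3229)

Answer: -9.1465 0.3229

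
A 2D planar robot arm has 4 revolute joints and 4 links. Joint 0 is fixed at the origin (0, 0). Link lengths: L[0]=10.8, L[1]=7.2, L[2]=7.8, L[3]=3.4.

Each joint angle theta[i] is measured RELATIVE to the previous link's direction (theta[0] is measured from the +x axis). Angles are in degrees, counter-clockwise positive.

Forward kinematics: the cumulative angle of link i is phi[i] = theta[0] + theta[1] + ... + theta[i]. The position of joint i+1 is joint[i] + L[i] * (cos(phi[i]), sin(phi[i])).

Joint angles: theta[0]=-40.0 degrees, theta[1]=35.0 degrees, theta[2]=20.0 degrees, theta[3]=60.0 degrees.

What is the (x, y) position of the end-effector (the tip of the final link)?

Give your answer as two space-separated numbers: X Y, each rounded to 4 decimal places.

Answer: 23.8601 -2.2667

Derivation:
joint[0] = (0.0000, 0.0000)  (base)
link 0: phi[0] = -40 = -40 deg
  cos(-40 deg) = 0.7660, sin(-40 deg) = -0.6428
  joint[1] = (0.0000, 0.0000) + 10.8 * (0.7660, -0.6428) = (0.0000 + 8.2733, 0.0000 + -6.9421) = (8.2733, -6.9421)
link 1: phi[1] = -40 + 35 = -5 deg
  cos(-5 deg) = 0.9962, sin(-5 deg) = -0.0872
  joint[2] = (8.2733, -6.9421) + 7.2 * (0.9962, -0.0872) = (8.2733 + 7.1726, -6.9421 + -0.6275) = (15.4459, -7.5696)
link 2: phi[2] = -40 + 35 + 20 = 15 deg
  cos(15 deg) = 0.9659, sin(15 deg) = 0.2588
  joint[3] = (15.4459, -7.5696) + 7.8 * (0.9659, 0.2588) = (15.4459 + 7.5342, -7.5696 + 2.0188) = (22.9801, -5.5508)
link 3: phi[3] = -40 + 35 + 20 + 60 = 75 deg
  cos(75 deg) = 0.2588, sin(75 deg) = 0.9659
  joint[4] = (22.9801, -5.5508) + 3.4 * (0.2588, 0.9659) = (22.9801 + 0.8800, -5.5508 + 3.2841) = (23.8601, -2.2667)
End effector: (23.8601, -2.2667)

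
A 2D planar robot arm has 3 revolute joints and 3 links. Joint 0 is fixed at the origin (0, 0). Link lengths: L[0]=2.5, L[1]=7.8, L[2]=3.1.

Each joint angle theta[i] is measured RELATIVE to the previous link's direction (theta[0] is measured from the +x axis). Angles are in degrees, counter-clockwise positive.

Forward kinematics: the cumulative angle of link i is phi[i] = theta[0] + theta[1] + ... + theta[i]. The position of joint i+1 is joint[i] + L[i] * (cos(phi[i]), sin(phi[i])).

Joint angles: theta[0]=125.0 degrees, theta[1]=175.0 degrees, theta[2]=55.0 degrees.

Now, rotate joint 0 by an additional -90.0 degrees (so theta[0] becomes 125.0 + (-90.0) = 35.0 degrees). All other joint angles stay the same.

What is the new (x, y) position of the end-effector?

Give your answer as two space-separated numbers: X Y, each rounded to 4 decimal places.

joint[0] = (0.0000, 0.0000)  (base)
link 0: phi[0] = 35 = 35 deg
  cos(35 deg) = 0.8192, sin(35 deg) = 0.5736
  joint[1] = (0.0000, 0.0000) + 2.5 * (0.8192, 0.5736) = (0.0000 + 2.0479, 0.0000 + 1.4339) = (2.0479, 1.4339)
link 1: phi[1] = 35 + 175 = 210 deg
  cos(210 deg) = -0.8660, sin(210 deg) = -0.5000
  joint[2] = (2.0479, 1.4339) + 7.8 * (-0.8660, -0.5000) = (2.0479 + -6.7550, 1.4339 + -3.9000) = (-4.7071, -2.4661)
link 2: phi[2] = 35 + 175 + 55 = 265 deg
  cos(265 deg) = -0.0872, sin(265 deg) = -0.9962
  joint[3] = (-4.7071, -2.4661) + 3.1 * (-0.0872, -0.9962) = (-4.7071 + -0.2702, -2.4661 + -3.0882) = (-4.9773, -5.5543)
End effector: (-4.9773, -5.5543)

Answer: -4.9773 -5.5543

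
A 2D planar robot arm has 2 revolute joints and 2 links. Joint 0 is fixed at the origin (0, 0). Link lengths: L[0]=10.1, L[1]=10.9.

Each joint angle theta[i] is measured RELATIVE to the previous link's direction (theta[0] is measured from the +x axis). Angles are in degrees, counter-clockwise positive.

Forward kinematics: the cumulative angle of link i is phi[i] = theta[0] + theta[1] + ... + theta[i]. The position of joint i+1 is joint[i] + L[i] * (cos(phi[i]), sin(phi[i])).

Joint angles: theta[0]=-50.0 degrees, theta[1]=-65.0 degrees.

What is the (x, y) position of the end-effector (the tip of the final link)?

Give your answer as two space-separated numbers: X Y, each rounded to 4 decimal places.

Answer: 1.8856 -17.6158

Derivation:
joint[0] = (0.0000, 0.0000)  (base)
link 0: phi[0] = -50 = -50 deg
  cos(-50 deg) = 0.6428, sin(-50 deg) = -0.7660
  joint[1] = (0.0000, 0.0000) + 10.1 * (0.6428, -0.7660) = (0.0000 + 6.4922, 0.0000 + -7.7370) = (6.4922, -7.7370)
link 1: phi[1] = -50 + -65 = -115 deg
  cos(-115 deg) = -0.4226, sin(-115 deg) = -0.9063
  joint[2] = (6.4922, -7.7370) + 10.9 * (-0.4226, -0.9063) = (6.4922 + -4.6065, -7.7370 + -9.8788) = (1.8856, -17.6158)
End effector: (1.8856, -17.6158)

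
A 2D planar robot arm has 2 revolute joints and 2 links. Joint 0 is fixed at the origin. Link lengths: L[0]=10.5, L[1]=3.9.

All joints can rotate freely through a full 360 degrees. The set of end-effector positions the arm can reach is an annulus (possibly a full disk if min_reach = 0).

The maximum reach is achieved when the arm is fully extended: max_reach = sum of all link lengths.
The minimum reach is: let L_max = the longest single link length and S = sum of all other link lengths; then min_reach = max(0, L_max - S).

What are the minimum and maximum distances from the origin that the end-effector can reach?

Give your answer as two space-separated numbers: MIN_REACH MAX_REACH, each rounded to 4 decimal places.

Answer: 6.6000 14.4000

Derivation:
Link lengths: [10.5, 3.9]
max_reach = 10.5 + 3.9 = 14.4
L_max = max([10.5, 3.9]) = 10.5
S (sum of others) = 14.4 - 10.5 = 3.9
min_reach = max(0, 10.5 - 3.9) = max(0, 6.6) = 6.6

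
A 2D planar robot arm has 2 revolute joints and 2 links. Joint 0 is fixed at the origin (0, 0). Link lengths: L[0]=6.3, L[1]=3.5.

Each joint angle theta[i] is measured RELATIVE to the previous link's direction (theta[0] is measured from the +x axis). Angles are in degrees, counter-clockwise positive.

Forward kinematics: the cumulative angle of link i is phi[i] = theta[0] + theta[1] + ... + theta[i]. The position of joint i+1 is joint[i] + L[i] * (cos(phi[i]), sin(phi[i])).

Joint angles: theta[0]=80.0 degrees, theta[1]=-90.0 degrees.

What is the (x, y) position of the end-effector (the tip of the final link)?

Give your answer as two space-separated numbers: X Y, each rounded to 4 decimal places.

joint[0] = (0.0000, 0.0000)  (base)
link 0: phi[0] = 80 = 80 deg
  cos(80 deg) = 0.1736, sin(80 deg) = 0.9848
  joint[1] = (0.0000, 0.0000) + 6.3 * (0.1736, 0.9848) = (0.0000 + 1.0940, 0.0000 + 6.2043) = (1.0940, 6.2043)
link 1: phi[1] = 80 + -90 = -10 deg
  cos(-10 deg) = 0.9848, sin(-10 deg) = -0.1736
  joint[2] = (1.0940, 6.2043) + 3.5 * (0.9848, -0.1736) = (1.0940 + 3.4468, 6.2043 + -0.6078) = (4.5408, 5.5965)
End effector: (4.5408, 5.5965)

Answer: 4.5408 5.5965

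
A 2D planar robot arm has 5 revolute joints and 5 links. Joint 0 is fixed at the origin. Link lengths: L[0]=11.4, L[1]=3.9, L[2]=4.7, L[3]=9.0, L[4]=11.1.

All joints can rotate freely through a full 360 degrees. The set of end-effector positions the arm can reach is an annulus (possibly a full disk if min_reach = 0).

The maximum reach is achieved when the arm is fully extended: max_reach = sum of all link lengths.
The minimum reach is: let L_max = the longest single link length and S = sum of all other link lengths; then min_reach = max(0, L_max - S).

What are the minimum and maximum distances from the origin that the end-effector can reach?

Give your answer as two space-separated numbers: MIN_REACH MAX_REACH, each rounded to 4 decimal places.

Answer: 0.0000 40.1000

Derivation:
Link lengths: [11.4, 3.9, 4.7, 9.0, 11.1]
max_reach = 11.4 + 3.9 + 4.7 + 9 + 11.1 = 40.1
L_max = max([11.4, 3.9, 4.7, 9.0, 11.1]) = 11.4
S (sum of others) = 40.1 - 11.4 = 28.7
min_reach = max(0, 11.4 - 28.7) = max(0, -17.3) = 0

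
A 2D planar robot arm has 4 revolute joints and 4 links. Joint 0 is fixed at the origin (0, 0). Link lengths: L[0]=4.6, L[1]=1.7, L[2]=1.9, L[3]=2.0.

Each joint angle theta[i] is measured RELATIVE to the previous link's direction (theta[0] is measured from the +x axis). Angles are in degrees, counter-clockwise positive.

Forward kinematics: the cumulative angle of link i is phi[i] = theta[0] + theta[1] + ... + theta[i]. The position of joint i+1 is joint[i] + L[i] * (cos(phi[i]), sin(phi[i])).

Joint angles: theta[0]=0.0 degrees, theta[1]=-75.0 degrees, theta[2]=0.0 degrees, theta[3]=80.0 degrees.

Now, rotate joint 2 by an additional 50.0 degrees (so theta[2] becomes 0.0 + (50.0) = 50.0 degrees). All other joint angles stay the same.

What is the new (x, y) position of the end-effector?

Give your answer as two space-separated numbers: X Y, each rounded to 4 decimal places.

joint[0] = (0.0000, 0.0000)  (base)
link 0: phi[0] = 0 = 0 deg
  cos(0 deg) = 1.0000, sin(0 deg) = 0.0000
  joint[1] = (0.0000, 0.0000) + 4.6 * (1.0000, 0.0000) = (0.0000 + 4.6000, 0.0000 + 0.0000) = (4.6000, 0.0000)
link 1: phi[1] = 0 + -75 = -75 deg
  cos(-75 deg) = 0.2588, sin(-75 deg) = -0.9659
  joint[2] = (4.6000, 0.0000) + 1.7 * (0.2588, -0.9659) = (4.6000 + 0.4400, 0.0000 + -1.6421) = (5.0400, -1.6421)
link 2: phi[2] = 0 + -75 + 50 = -25 deg
  cos(-25 deg) = 0.9063, sin(-25 deg) = -0.4226
  joint[3] = (5.0400, -1.6421) + 1.9 * (0.9063, -0.4226) = (5.0400 + 1.7220, -1.6421 + -0.8030) = (6.7620, -2.4450)
link 3: phi[3] = 0 + -75 + 50 + 80 = 55 deg
  cos(55 deg) = 0.5736, sin(55 deg) = 0.8192
  joint[4] = (6.7620, -2.4450) + 2 * (0.5736, 0.8192) = (6.7620 + 1.1472, -2.4450 + 1.6383) = (7.9091, -0.8067)
End effector: (7.9091, -0.8067)

Answer: 7.9091 -0.8067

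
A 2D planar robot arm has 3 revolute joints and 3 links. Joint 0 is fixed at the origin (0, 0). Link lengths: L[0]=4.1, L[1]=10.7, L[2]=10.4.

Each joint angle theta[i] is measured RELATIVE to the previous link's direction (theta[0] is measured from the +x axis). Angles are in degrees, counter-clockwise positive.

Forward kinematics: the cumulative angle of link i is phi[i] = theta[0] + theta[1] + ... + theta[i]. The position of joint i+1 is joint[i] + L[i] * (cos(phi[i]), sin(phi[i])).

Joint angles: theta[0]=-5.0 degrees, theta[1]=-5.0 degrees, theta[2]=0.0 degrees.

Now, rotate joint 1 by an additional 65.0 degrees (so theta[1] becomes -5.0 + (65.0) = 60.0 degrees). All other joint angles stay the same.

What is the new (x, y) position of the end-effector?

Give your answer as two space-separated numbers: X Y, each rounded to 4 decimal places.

joint[0] = (0.0000, 0.0000)  (base)
link 0: phi[0] = -5 = -5 deg
  cos(-5 deg) = 0.9962, sin(-5 deg) = -0.0872
  joint[1] = (0.0000, 0.0000) + 4.1 * (0.9962, -0.0872) = (0.0000 + 4.0844, 0.0000 + -0.3573) = (4.0844, -0.3573)
link 1: phi[1] = -5 + 60 = 55 deg
  cos(55 deg) = 0.5736, sin(55 deg) = 0.8192
  joint[2] = (4.0844, -0.3573) + 10.7 * (0.5736, 0.8192) = (4.0844 + 6.1373, -0.3573 + 8.7649) = (10.2217, 8.4076)
link 2: phi[2] = -5 + 60 + 0 = 55 deg
  cos(55 deg) = 0.5736, sin(55 deg) = 0.8192
  joint[3] = (10.2217, 8.4076) + 10.4 * (0.5736, 0.8192) = (10.2217 + 5.9652, 8.4076 + 8.5192) = (16.1869, 16.9268)
End effector: (16.1869, 16.9268)

Answer: 16.1869 16.9268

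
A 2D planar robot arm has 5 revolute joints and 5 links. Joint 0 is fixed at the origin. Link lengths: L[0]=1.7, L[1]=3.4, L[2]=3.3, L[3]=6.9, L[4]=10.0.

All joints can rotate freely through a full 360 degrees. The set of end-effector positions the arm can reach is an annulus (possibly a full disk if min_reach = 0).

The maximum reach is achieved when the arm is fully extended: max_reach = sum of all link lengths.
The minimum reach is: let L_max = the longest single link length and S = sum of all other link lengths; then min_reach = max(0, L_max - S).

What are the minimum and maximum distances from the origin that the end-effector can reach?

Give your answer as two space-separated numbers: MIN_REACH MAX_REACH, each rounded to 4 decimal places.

Answer: 0.0000 25.3000

Derivation:
Link lengths: [1.7, 3.4, 3.3, 6.9, 10.0]
max_reach = 1.7 + 3.4 + 3.3 + 6.9 + 10 = 25.3
L_max = max([1.7, 3.4, 3.3, 6.9, 10.0]) = 10
S (sum of others) = 25.3 - 10 = 15.3
min_reach = max(0, 10 - 15.3) = max(0, -5.3) = 0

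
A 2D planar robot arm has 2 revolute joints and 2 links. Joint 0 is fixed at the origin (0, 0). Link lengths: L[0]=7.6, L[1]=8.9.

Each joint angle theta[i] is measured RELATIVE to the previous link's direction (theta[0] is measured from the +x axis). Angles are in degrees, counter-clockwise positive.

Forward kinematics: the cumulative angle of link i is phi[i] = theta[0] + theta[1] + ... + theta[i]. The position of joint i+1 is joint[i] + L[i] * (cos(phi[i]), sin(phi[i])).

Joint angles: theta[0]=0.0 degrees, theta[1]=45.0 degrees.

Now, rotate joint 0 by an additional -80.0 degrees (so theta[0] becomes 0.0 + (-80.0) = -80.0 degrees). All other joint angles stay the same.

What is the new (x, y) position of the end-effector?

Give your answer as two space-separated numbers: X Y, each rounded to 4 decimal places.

Answer: 8.6102 -12.5894

Derivation:
joint[0] = (0.0000, 0.0000)  (base)
link 0: phi[0] = -80 = -80 deg
  cos(-80 deg) = 0.1736, sin(-80 deg) = -0.9848
  joint[1] = (0.0000, 0.0000) + 7.6 * (0.1736, -0.9848) = (0.0000 + 1.3197, 0.0000 + -7.4845) = (1.3197, -7.4845)
link 1: phi[1] = -80 + 45 = -35 deg
  cos(-35 deg) = 0.8192, sin(-35 deg) = -0.5736
  joint[2] = (1.3197, -7.4845) + 8.9 * (0.8192, -0.5736) = (1.3197 + 7.2905, -7.4845 + -5.1048) = (8.6102, -12.5894)
End effector: (8.6102, -12.5894)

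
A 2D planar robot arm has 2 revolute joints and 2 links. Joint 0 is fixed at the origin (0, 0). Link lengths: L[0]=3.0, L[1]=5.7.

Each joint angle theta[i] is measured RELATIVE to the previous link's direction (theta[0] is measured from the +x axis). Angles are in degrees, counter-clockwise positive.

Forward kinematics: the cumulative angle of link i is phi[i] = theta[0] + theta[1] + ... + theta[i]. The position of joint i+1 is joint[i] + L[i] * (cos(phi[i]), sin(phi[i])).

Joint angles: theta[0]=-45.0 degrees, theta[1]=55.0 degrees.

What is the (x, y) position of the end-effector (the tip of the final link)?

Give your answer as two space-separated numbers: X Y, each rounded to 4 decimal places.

Answer: 7.7347 -1.1315

Derivation:
joint[0] = (0.0000, 0.0000)  (base)
link 0: phi[0] = -45 = -45 deg
  cos(-45 deg) = 0.7071, sin(-45 deg) = -0.7071
  joint[1] = (0.0000, 0.0000) + 3 * (0.7071, -0.7071) = (0.0000 + 2.1213, 0.0000 + -2.1213) = (2.1213, -2.1213)
link 1: phi[1] = -45 + 55 = 10 deg
  cos(10 deg) = 0.9848, sin(10 deg) = 0.1736
  joint[2] = (2.1213, -2.1213) + 5.7 * (0.9848, 0.1736) = (2.1213 + 5.6134, -2.1213 + 0.9898) = (7.7347, -1.1315)
End effector: (7.7347, -1.1315)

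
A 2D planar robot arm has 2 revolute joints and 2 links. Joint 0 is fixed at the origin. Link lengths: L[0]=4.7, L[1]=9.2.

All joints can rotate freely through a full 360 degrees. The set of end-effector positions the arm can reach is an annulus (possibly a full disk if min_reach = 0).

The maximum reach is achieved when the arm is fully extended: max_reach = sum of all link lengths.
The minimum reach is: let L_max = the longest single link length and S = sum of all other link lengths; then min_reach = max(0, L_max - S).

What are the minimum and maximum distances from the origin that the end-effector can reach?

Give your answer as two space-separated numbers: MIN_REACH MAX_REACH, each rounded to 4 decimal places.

Link lengths: [4.7, 9.2]
max_reach = 4.7 + 9.2 = 13.9
L_max = max([4.7, 9.2]) = 9.2
S (sum of others) = 13.9 - 9.2 = 4.7
min_reach = max(0, 9.2 - 4.7) = max(0, 4.5) = 4.5

Answer: 4.5000 13.9000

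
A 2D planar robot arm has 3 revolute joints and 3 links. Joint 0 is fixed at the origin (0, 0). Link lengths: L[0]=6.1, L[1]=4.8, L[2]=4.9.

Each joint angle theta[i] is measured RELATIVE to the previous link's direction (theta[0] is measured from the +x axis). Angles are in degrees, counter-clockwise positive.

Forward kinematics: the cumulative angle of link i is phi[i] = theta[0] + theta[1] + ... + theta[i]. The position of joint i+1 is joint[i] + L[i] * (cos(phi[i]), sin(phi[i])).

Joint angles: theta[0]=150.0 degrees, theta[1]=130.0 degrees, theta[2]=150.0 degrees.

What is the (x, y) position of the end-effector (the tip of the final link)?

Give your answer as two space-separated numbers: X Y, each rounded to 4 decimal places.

joint[0] = (0.0000, 0.0000)  (base)
link 0: phi[0] = 150 = 150 deg
  cos(150 deg) = -0.8660, sin(150 deg) = 0.5000
  joint[1] = (0.0000, 0.0000) + 6.1 * (-0.8660, 0.5000) = (0.0000 + -5.2828, 0.0000 + 3.0500) = (-5.2828, 3.0500)
link 1: phi[1] = 150 + 130 = 280 deg
  cos(280 deg) = 0.1736, sin(280 deg) = -0.9848
  joint[2] = (-5.2828, 3.0500) + 4.8 * (0.1736, -0.9848) = (-5.2828 + 0.8335, 3.0500 + -4.7271) = (-4.4492, -1.6771)
link 2: phi[2] = 150 + 130 + 150 = 430 deg
  cos(430 deg) = 0.3420, sin(430 deg) = 0.9397
  joint[3] = (-4.4492, -1.6771) + 4.9 * (0.3420, 0.9397) = (-4.4492 + 1.6759, -1.6771 + 4.6045) = (-2.7733, 2.9274)
End effector: (-2.7733, 2.9274)

Answer: -2.7733 2.9274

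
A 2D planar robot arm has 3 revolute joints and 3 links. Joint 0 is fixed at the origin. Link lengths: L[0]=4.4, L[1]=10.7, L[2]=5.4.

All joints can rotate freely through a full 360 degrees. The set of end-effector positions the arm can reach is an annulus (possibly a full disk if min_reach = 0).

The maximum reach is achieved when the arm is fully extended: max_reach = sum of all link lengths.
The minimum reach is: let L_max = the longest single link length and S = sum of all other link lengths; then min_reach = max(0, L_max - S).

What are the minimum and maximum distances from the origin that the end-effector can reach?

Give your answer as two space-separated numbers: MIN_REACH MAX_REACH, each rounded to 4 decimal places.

Link lengths: [4.4, 10.7, 5.4]
max_reach = 4.4 + 10.7 + 5.4 = 20.5
L_max = max([4.4, 10.7, 5.4]) = 10.7
S (sum of others) = 20.5 - 10.7 = 9.8
min_reach = max(0, 10.7 - 9.8) = max(0, 0.9) = 0.9

Answer: 0.9000 20.5000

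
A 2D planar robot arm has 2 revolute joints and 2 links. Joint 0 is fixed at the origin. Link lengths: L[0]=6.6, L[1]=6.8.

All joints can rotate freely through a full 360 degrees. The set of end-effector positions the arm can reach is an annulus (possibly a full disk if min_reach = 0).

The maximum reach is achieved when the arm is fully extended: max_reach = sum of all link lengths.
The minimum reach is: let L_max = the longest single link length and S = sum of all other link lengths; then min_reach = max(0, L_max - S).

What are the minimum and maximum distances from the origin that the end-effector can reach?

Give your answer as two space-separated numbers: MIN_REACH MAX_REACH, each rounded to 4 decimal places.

Answer: 0.2000 13.4000

Derivation:
Link lengths: [6.6, 6.8]
max_reach = 6.6 + 6.8 = 13.4
L_max = max([6.6, 6.8]) = 6.8
S (sum of others) = 13.4 - 6.8 = 6.6
min_reach = max(0, 6.8 - 6.6) = max(0, 0.2) = 0.2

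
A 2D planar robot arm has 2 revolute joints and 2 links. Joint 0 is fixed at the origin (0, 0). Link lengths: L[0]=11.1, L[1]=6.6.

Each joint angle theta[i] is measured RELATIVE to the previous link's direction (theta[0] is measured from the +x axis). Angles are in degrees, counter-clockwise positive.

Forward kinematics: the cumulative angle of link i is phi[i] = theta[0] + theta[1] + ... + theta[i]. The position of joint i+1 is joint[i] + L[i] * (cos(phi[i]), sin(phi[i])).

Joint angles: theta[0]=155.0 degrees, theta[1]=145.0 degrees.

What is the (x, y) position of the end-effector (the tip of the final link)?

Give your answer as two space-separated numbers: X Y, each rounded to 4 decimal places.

Answer: -6.7600 -1.0247

Derivation:
joint[0] = (0.0000, 0.0000)  (base)
link 0: phi[0] = 155 = 155 deg
  cos(155 deg) = -0.9063, sin(155 deg) = 0.4226
  joint[1] = (0.0000, 0.0000) + 11.1 * (-0.9063, 0.4226) = (0.0000 + -10.0600, 0.0000 + 4.6911) = (-10.0600, 4.6911)
link 1: phi[1] = 155 + 145 = 300 deg
  cos(300 deg) = 0.5000, sin(300 deg) = -0.8660
  joint[2] = (-10.0600, 4.6911) + 6.6 * (0.5000, -0.8660) = (-10.0600 + 3.3000, 4.6911 + -5.7158) = (-6.7600, -1.0247)
End effector: (-6.7600, -1.0247)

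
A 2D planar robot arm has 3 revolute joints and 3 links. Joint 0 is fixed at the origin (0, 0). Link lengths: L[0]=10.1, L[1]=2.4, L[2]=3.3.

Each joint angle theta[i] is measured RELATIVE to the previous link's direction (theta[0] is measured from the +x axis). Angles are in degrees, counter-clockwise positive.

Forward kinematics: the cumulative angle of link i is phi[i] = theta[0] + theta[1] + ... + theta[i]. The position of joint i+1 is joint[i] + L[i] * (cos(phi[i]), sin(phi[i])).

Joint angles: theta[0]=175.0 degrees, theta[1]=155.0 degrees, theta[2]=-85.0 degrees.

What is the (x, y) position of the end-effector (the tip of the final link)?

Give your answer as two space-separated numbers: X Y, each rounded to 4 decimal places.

Answer: -9.3777 -3.3105

Derivation:
joint[0] = (0.0000, 0.0000)  (base)
link 0: phi[0] = 175 = 175 deg
  cos(175 deg) = -0.9962, sin(175 deg) = 0.0872
  joint[1] = (0.0000, 0.0000) + 10.1 * (-0.9962, 0.0872) = (0.0000 + -10.0616, 0.0000 + 0.8803) = (-10.0616, 0.8803)
link 1: phi[1] = 175 + 155 = 330 deg
  cos(330 deg) = 0.8660, sin(330 deg) = -0.5000
  joint[2] = (-10.0616, 0.8803) + 2.4 * (0.8660, -0.5000) = (-10.0616 + 2.0785, 0.8803 + -1.2000) = (-7.9831, -0.3197)
link 2: phi[2] = 175 + 155 + -85 = 245 deg
  cos(245 deg) = -0.4226, sin(245 deg) = -0.9063
  joint[3] = (-7.9831, -0.3197) + 3.3 * (-0.4226, -0.9063) = (-7.9831 + -1.3946, -0.3197 + -2.9908) = (-9.3777, -3.3105)
End effector: (-9.3777, -3.3105)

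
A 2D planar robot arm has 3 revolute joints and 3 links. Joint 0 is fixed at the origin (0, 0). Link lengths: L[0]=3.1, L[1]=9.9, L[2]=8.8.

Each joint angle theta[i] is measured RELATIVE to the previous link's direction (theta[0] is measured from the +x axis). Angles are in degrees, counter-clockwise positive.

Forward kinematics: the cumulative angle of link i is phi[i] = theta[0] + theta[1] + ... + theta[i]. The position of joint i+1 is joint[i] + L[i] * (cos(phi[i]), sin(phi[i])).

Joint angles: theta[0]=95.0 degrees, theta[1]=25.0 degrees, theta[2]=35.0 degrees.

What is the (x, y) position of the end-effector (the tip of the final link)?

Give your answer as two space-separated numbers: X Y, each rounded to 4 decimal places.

Answer: -13.1957 15.3809

Derivation:
joint[0] = (0.0000, 0.0000)  (base)
link 0: phi[0] = 95 = 95 deg
  cos(95 deg) = -0.0872, sin(95 deg) = 0.9962
  joint[1] = (0.0000, 0.0000) + 3.1 * (-0.0872, 0.9962) = (0.0000 + -0.2702, 0.0000 + 3.0882) = (-0.2702, 3.0882)
link 1: phi[1] = 95 + 25 = 120 deg
  cos(120 deg) = -0.5000, sin(120 deg) = 0.8660
  joint[2] = (-0.2702, 3.0882) + 9.9 * (-0.5000, 0.8660) = (-0.2702 + -4.9500, 3.0882 + 8.5737) = (-5.2202, 11.6619)
link 2: phi[2] = 95 + 25 + 35 = 155 deg
  cos(155 deg) = -0.9063, sin(155 deg) = 0.4226
  joint[3] = (-5.2202, 11.6619) + 8.8 * (-0.9063, 0.4226) = (-5.2202 + -7.9755, 11.6619 + 3.7190) = (-13.1957, 15.3809)
End effector: (-13.1957, 15.3809)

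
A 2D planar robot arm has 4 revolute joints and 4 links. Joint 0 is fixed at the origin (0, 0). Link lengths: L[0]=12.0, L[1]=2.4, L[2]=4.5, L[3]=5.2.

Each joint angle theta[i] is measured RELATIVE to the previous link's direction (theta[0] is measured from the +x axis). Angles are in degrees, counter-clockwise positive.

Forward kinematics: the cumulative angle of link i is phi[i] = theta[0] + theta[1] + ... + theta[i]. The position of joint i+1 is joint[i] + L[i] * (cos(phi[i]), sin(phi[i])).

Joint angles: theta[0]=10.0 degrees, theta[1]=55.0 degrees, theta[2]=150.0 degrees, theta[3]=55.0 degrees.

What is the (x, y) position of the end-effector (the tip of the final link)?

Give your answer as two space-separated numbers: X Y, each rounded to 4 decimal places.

Answer: 9.1458 -3.5222

Derivation:
joint[0] = (0.0000, 0.0000)  (base)
link 0: phi[0] = 10 = 10 deg
  cos(10 deg) = 0.9848, sin(10 deg) = 0.1736
  joint[1] = (0.0000, 0.0000) + 12 * (0.9848, 0.1736) = (0.0000 + 11.8177, 0.0000 + 2.0838) = (11.8177, 2.0838)
link 1: phi[1] = 10 + 55 = 65 deg
  cos(65 deg) = 0.4226, sin(65 deg) = 0.9063
  joint[2] = (11.8177, 2.0838) + 2.4 * (0.4226, 0.9063) = (11.8177 + 1.0143, 2.0838 + 2.1751) = (12.8320, 4.2589)
link 2: phi[2] = 10 + 55 + 150 = 215 deg
  cos(215 deg) = -0.8192, sin(215 deg) = -0.5736
  joint[3] = (12.8320, 4.2589) + 4.5 * (-0.8192, -0.5736) = (12.8320 + -3.6862, 4.2589 + -2.5811) = (9.1458, 1.6778)
link 3: phi[3] = 10 + 55 + 150 + 55 = 270 deg
  cos(270 deg) = -0.0000, sin(270 deg) = -1.0000
  joint[4] = (9.1458, 1.6778) + 5.2 * (-0.0000, -1.0000) = (9.1458 + -0.0000, 1.6778 + -5.2000) = (9.1458, -3.5222)
End effector: (9.1458, -3.5222)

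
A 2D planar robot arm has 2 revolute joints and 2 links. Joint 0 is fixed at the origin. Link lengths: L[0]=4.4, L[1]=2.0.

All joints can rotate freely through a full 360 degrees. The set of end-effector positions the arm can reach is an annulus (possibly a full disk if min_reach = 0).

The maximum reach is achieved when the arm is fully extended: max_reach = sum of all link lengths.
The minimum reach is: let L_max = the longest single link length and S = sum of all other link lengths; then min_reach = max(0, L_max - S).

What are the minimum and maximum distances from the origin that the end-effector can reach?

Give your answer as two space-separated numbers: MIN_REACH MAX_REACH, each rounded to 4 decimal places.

Link lengths: [4.4, 2.0]
max_reach = 4.4 + 2 = 6.4
L_max = max([4.4, 2.0]) = 4.4
S (sum of others) = 6.4 - 4.4 = 2
min_reach = max(0, 4.4 - 2) = max(0, 2.4) = 2.4

Answer: 2.4000 6.4000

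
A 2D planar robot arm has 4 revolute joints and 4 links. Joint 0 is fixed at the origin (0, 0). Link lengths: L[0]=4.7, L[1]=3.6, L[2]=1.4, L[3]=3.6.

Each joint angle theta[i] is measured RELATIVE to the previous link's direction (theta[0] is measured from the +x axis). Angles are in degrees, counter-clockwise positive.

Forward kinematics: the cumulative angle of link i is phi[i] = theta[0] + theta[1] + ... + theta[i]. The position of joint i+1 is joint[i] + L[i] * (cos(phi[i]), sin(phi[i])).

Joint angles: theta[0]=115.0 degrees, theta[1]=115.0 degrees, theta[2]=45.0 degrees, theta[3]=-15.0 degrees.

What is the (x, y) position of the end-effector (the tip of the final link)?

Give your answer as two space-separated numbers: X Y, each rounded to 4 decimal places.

Answer: -4.8035 -3.4381

Derivation:
joint[0] = (0.0000, 0.0000)  (base)
link 0: phi[0] = 115 = 115 deg
  cos(115 deg) = -0.4226, sin(115 deg) = 0.9063
  joint[1] = (0.0000, 0.0000) + 4.7 * (-0.4226, 0.9063) = (0.0000 + -1.9863, 0.0000 + 4.2596) = (-1.9863, 4.2596)
link 1: phi[1] = 115 + 115 = 230 deg
  cos(230 deg) = -0.6428, sin(230 deg) = -0.7660
  joint[2] = (-1.9863, 4.2596) + 3.6 * (-0.6428, -0.7660) = (-1.9863 + -2.3140, 4.2596 + -2.7578) = (-4.3003, 1.5019)
link 2: phi[2] = 115 + 115 + 45 = 275 deg
  cos(275 deg) = 0.0872, sin(275 deg) = -0.9962
  joint[3] = (-4.3003, 1.5019) + 1.4 * (0.0872, -0.9962) = (-4.3003 + 0.1220, 1.5019 + -1.3947) = (-4.1783, 0.1072)
link 3: phi[3] = 115 + 115 + 45 + -15 = 260 deg
  cos(260 deg) = -0.1736, sin(260 deg) = -0.9848
  joint[4] = (-4.1783, 0.1072) + 3.6 * (-0.1736, -0.9848) = (-4.1783 + -0.6251, 0.1072 + -3.5453) = (-4.8035, -3.4381)
End effector: (-4.8035, -3.4381)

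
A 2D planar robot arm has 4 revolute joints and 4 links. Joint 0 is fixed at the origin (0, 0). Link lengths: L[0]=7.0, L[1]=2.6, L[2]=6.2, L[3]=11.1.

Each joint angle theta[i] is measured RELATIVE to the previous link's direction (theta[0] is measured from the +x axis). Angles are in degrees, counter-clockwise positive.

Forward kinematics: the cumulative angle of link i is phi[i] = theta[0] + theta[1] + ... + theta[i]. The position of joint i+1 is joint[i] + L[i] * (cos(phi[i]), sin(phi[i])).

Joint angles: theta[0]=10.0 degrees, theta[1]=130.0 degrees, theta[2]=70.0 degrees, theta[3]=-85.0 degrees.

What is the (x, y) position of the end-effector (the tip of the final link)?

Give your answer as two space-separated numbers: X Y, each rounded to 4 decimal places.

joint[0] = (0.0000, 0.0000)  (base)
link 0: phi[0] = 10 = 10 deg
  cos(10 deg) = 0.9848, sin(10 deg) = 0.1736
  joint[1] = (0.0000, 0.0000) + 7 * (0.9848, 0.1736) = (0.0000 + 6.8937, 0.0000 + 1.2155) = (6.8937, 1.2155)
link 1: phi[1] = 10 + 130 = 140 deg
  cos(140 deg) = -0.7660, sin(140 deg) = 0.6428
  joint[2] = (6.8937, 1.2155) + 2.6 * (-0.7660, 0.6428) = (6.8937 + -1.9917, 1.2155 + 1.6712) = (4.9019, 2.8868)
link 2: phi[2] = 10 + 130 + 70 = 210 deg
  cos(210 deg) = -0.8660, sin(210 deg) = -0.5000
  joint[3] = (4.9019, 2.8868) + 6.2 * (-0.8660, -0.5000) = (4.9019 + -5.3694, 2.8868 + -3.1000) = (-0.4674, -0.2132)
link 3: phi[3] = 10 + 130 + 70 + -85 = 125 deg
  cos(125 deg) = -0.5736, sin(125 deg) = 0.8192
  joint[4] = (-0.4674, -0.2132) + 11.1 * (-0.5736, 0.8192) = (-0.4674 + -6.3667, -0.2132 + 9.0926) = (-6.8341, 8.8794)
End effector: (-6.8341, 8.8794)

Answer: -6.8341 8.8794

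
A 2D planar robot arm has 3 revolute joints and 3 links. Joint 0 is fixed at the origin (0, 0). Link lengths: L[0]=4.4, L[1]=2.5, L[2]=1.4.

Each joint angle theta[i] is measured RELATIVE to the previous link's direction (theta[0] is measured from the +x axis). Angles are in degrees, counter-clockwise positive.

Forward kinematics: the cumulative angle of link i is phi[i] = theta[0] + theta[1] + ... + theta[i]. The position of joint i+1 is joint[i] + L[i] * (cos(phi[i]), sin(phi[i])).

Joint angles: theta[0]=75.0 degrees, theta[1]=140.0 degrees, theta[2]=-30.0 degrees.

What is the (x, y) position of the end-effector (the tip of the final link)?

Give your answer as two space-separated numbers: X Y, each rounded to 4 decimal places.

joint[0] = (0.0000, 0.0000)  (base)
link 0: phi[0] = 75 = 75 deg
  cos(75 deg) = 0.2588, sin(75 deg) = 0.9659
  joint[1] = (0.0000, 0.0000) + 4.4 * (0.2588, 0.9659) = (0.0000 + 1.1388, 0.0000 + 4.2501) = (1.1388, 4.2501)
link 1: phi[1] = 75 + 140 = 215 deg
  cos(215 deg) = -0.8192, sin(215 deg) = -0.5736
  joint[2] = (1.1388, 4.2501) + 2.5 * (-0.8192, -0.5736) = (1.1388 + -2.0479, 4.2501 + -1.4339) = (-0.9091, 2.8161)
link 2: phi[2] = 75 + 140 + -30 = 185 deg
  cos(185 deg) = -0.9962, sin(185 deg) = -0.0872
  joint[3] = (-0.9091, 2.8161) + 1.4 * (-0.9962, -0.0872) = (-0.9091 + -1.3947, 2.8161 + -0.1220) = (-2.3037, 2.6941)
End effector: (-2.3037, 2.6941)

Answer: -2.3037 2.6941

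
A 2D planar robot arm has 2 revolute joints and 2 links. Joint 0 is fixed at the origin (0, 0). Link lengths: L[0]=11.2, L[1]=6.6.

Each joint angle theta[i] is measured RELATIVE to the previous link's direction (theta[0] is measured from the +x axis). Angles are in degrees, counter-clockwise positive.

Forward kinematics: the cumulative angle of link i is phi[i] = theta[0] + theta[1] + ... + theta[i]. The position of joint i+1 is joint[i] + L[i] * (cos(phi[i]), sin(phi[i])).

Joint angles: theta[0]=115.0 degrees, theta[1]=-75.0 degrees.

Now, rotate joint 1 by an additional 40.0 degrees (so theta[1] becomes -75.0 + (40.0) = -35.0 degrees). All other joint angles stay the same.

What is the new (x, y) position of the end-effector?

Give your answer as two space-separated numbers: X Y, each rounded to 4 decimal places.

Answer: -3.5872 16.6504

Derivation:
joint[0] = (0.0000, 0.0000)  (base)
link 0: phi[0] = 115 = 115 deg
  cos(115 deg) = -0.4226, sin(115 deg) = 0.9063
  joint[1] = (0.0000, 0.0000) + 11.2 * (-0.4226, 0.9063) = (0.0000 + -4.7333, 0.0000 + 10.1506) = (-4.7333, 10.1506)
link 1: phi[1] = 115 + -35 = 80 deg
  cos(80 deg) = 0.1736, sin(80 deg) = 0.9848
  joint[2] = (-4.7333, 10.1506) + 6.6 * (0.1736, 0.9848) = (-4.7333 + 1.1461, 10.1506 + 6.4997) = (-3.5872, 16.6504)
End effector: (-3.5872, 16.6504)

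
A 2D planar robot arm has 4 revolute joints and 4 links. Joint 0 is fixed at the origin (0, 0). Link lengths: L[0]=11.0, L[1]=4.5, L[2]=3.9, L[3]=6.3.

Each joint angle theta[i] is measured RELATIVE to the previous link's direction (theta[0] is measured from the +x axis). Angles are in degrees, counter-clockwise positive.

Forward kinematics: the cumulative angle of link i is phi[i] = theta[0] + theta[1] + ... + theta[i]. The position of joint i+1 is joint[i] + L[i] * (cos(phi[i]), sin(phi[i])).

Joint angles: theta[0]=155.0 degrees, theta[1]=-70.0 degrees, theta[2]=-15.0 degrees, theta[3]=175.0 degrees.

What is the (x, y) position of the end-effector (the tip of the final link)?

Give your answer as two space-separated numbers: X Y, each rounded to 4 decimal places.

Answer: -10.9058 7.0867

Derivation:
joint[0] = (0.0000, 0.0000)  (base)
link 0: phi[0] = 155 = 155 deg
  cos(155 deg) = -0.9063, sin(155 deg) = 0.4226
  joint[1] = (0.0000, 0.0000) + 11 * (-0.9063, 0.4226) = (0.0000 + -9.9694, 0.0000 + 4.6488) = (-9.9694, 4.6488)
link 1: phi[1] = 155 + -70 = 85 deg
  cos(85 deg) = 0.0872, sin(85 deg) = 0.9962
  joint[2] = (-9.9694, 4.6488) + 4.5 * (0.0872, 0.9962) = (-9.9694 + 0.3922, 4.6488 + 4.4829) = (-9.5772, 9.1317)
link 2: phi[2] = 155 + -70 + -15 = 70 deg
  cos(70 deg) = 0.3420, sin(70 deg) = 0.9397
  joint[3] = (-9.5772, 9.1317) + 3.9 * (0.3420, 0.9397) = (-9.5772 + 1.3339, 9.1317 + 3.6648) = (-8.2433, 12.7965)
link 3: phi[3] = 155 + -70 + -15 + 175 = 245 deg
  cos(245 deg) = -0.4226, sin(245 deg) = -0.9063
  joint[4] = (-8.2433, 12.7965) + 6.3 * (-0.4226, -0.9063) = (-8.2433 + -2.6625, 12.7965 + -5.7097) = (-10.9058, 7.0867)
End effector: (-10.9058, 7.0867)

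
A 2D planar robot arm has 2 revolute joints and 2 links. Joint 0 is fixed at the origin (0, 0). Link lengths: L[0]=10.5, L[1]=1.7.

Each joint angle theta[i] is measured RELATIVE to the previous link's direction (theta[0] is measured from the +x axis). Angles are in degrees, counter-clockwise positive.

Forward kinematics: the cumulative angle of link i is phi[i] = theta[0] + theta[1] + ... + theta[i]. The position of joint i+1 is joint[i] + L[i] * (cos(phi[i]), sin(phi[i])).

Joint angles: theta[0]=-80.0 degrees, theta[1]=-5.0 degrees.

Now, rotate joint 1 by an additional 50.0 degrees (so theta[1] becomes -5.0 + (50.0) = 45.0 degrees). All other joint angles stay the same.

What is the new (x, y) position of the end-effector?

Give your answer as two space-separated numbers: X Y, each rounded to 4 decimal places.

Answer: 3.2159 -11.3156

Derivation:
joint[0] = (0.0000, 0.0000)  (base)
link 0: phi[0] = -80 = -80 deg
  cos(-80 deg) = 0.1736, sin(-80 deg) = -0.9848
  joint[1] = (0.0000, 0.0000) + 10.5 * (0.1736, -0.9848) = (0.0000 + 1.8233, 0.0000 + -10.3405) = (1.8233, -10.3405)
link 1: phi[1] = -80 + 45 = -35 deg
  cos(-35 deg) = 0.8192, sin(-35 deg) = -0.5736
  joint[2] = (1.8233, -10.3405) + 1.7 * (0.8192, -0.5736) = (1.8233 + 1.3926, -10.3405 + -0.9751) = (3.2159, -11.3156)
End effector: (3.2159, -11.3156)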